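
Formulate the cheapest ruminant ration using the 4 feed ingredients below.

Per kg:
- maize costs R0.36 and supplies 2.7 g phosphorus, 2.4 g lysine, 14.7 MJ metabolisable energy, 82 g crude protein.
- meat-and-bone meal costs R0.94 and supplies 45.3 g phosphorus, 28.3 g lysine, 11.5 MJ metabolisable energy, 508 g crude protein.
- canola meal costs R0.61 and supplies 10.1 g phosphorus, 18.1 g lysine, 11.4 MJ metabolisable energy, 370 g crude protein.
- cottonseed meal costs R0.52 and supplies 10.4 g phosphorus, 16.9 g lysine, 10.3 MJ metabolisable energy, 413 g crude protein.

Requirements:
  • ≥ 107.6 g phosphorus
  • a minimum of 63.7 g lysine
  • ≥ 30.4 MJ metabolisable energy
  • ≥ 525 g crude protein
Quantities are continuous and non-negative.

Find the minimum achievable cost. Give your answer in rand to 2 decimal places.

R2.30

Set it up as a linear program. Let x1 = kg of maize, x2 = kg of meat-and-bone meal, x3 = kg of canola meal, x4 = kg of cottonseed meal.
Minimise 0.36x1 + 0.94x2 + 0.61x3 + 0.52x4 with:
  2.7x1 + 45.3x2 + 10.1x3 + 10.4x4 ≥ 107.6   (phosphorus)
  2.4x1 + 28.3x2 + 18.1x3 + 16.9x4 ≥ 63.7   (lysine)
  14.7x1 + 11.5x2 + 11.4x3 + 10.3x4 ≥ 30.4   (metabolisable energy)
  82x1 + 508x2 + 370x3 + 413x4 ≥ 525   (crude protein)
  x1, x2, x3, x4 ≥ 0.
The cheapest feasible vertex uses only maize, meat-and-bone meal; canola meal, cottonseed meal are not used. There the phosphorus and metabolisable energy constraints are tight.
Optimal quantities: maize = 0.2201 kg, meat-and-bone meal = 2.362 kg.
Cost = 0.36·0.2201 + 0.94·2.362 = 2.2995.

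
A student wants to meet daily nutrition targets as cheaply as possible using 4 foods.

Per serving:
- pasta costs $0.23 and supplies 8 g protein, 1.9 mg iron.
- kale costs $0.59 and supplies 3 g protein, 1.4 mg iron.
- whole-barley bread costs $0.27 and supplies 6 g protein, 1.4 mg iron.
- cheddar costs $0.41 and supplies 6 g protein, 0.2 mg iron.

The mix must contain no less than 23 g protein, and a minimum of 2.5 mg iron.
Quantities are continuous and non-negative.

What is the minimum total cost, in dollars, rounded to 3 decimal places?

$0.661

This is a linear program. Let x1 = servings of pasta, x2 = servings of kale, x3 = servings of whole-barley bread, x4 = servings of cheddar.
Minimise 0.23x1 + 0.59x2 + 0.27x3 + 0.41x4 subject to:
  8x1 + 3x2 + 6x3 + 6x4 ≥ 23   (protein)
  1.9x1 + 1.4x2 + 1.4x3 + 0.2x4 ≥ 2.5   (iron)
  x1, x2, x3, x4 ≥ 0.
The cheapest feasible vertex uses only pasta; kale, whole-barley bread, cheddar are not used. There the protein constraint is tight.
Solving gives x1 = 2.875.
Hence cost = 0.23·2.875 = $0.66125.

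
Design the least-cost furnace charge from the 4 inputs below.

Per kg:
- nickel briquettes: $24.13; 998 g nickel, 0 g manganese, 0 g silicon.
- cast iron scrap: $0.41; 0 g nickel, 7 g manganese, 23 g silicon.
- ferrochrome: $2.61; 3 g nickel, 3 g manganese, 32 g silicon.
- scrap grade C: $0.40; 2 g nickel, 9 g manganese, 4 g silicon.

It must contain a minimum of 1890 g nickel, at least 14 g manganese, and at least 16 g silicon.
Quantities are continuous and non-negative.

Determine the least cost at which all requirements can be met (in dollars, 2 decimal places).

$46.31

Treat it as an LP. Let x1 = kg of nickel briquettes, x2 = kg of cast iron scrap, x3 = kg of ferrochrome, x4 = kg of scrap grade C.
Minimize 24.13x1 + 0.41x2 + 2.61x3 + 0.4x4 s.t.:
  998x1 + 3x3 + 2x4 ≥ 1890   (nickel)
  7x2 + 3x3 + 9x4 ≥ 14   (manganese)
  23x2 + 32x3 + 4x4 ≥ 16   (silicon)
  x1, x2, x3, x4 ≥ 0.
The cheapest feasible vertex uses only nickel briquettes, cast iron scrap, scrap grade C; ferrochrome is not used. Binding constraints: nickel, manganese, silicon.
So nickel briquettes = 1.8914 kg, cast iron scrap = 0.49162 kg, scrap grade C = 1.1732 kg.
Total cost: 24.13·1.8914 + 0.41·0.49162 + 0.4·1.1732 = 46.3103.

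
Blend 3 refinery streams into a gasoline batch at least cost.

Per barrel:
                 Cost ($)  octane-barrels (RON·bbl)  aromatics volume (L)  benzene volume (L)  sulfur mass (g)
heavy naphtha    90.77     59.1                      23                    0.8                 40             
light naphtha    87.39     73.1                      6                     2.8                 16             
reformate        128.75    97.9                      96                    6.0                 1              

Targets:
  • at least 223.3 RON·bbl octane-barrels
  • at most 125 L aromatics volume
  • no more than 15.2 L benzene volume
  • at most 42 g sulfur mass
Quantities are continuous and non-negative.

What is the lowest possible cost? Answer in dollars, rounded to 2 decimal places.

$270.89

Let x1 = barrels of heavy naphtha, x2 = barrels of light naphtha, x3 = barrels of reformate.
Minimise 90.77x1 + 87.39x2 + 128.75x3 s.t.:
  59.1x1 + 73.1x2 + 97.9x3 ≥ 223.3   (octane-barrels)
  23x1 + 6x2 + 96x3 ≤ 125   (aromatics volume)
  0.8x1 + 2.8x2 + 6x3 ≤ 15.2   (benzene volume)
  40x1 + 16x2 + 1x3 ≤ 42   (sulfur mass)
  x1, x2, x3 ≥ 0.
The cheapest feasible vertex uses only light naphtha, reformate; heavy naphtha is not used. There the octane-barrels and sulfur mass constraints are tight.
So light naphtha = 2.60396 barrels, reformate = 0.33657 barrels.
Objective = 87.39·2.60396 + 128.75·0.33657 = 270.8935.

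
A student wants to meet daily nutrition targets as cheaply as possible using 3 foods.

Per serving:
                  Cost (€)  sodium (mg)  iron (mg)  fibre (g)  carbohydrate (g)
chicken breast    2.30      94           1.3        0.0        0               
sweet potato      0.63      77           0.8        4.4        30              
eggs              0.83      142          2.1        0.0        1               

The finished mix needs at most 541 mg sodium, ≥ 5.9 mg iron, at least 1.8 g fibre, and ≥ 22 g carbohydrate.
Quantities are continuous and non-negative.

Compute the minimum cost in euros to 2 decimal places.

This is a linear program. Let x1 = servings of chicken breast, x2 = servings of sweet potato, x3 = servings of eggs.
Minimise 2.3x1 + 0.63x2 + 0.83x3 with:
  94x1 + 77x2 + 142x3 ≤ 541   (sodium)
  1.3x1 + 0.8x2 + 2.1x3 ≥ 5.9   (iron)
  4.4x2 ≥ 1.8   (fibre)
  30x2 + 1x3 ≥ 22   (carbohydrate)
  x1, x2, x3 ≥ 0.
The optimal basis is {sweet potato, eggs}; chicken breast drops out. The iron and carbohydrate requirements are met with equality.
Solving gives x2 = 0.6479, x3 = 2.563.
Hence cost = 0.63·0.6479 + 0.83·2.563 = €2.5355.

€2.54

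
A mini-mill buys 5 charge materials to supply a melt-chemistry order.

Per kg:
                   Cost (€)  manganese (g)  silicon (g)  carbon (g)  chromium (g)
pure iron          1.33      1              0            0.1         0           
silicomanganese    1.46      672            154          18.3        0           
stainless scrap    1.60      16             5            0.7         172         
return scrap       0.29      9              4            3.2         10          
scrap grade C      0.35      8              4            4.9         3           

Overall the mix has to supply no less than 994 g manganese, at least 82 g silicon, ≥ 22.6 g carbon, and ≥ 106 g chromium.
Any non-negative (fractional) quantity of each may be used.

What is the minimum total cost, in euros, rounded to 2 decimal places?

€3.12

Let x1 = kg of pure iron, x2 = kg of silicomanganese, x3 = kg of stainless scrap, x4 = kg of return scrap, x5 = kg of scrap grade C.
min 1.33x1 + 1.46x2 + 1.6x3 + 0.29x4 + 0.35x5 subject to:
  1x1 + 672x2 + 16x3 + 9x4 + 8x5 ≥ 994   (manganese)
  154x2 + 5x3 + 4x4 + 4x5 ≥ 82   (silicon)
  0.1x1 + 18.3x2 + 0.7x3 + 3.2x4 + 4.9x5 ≥ 22.6   (carbon)
  172x3 + 10x4 + 3x5 ≥ 106   (chromium)
  x1, x2, x3, x4, x5 ≥ 0.
At the optimum only silicomanganese, stainless scrap are positive (pure iron, return scrap, scrap grade C = 0). There the manganese and chromium constraints are tight.
So silicomanganese = 1.464 kg, stainless scrap = 0.6163 kg.
Hence cost = 1.46·1.464 + 1.6·0.6163 = €3.1235.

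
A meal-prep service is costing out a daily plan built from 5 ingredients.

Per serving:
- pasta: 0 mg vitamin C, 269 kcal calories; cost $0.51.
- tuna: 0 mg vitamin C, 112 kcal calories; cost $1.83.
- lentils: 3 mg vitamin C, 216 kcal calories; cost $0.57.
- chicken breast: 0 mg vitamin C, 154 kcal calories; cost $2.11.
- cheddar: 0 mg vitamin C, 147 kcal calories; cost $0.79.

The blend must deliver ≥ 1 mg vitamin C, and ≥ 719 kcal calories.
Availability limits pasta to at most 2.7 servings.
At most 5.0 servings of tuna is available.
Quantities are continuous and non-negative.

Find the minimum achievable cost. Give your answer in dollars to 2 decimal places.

$1.42

Let x1 = servings of pasta, x2 = servings of tuna, x3 = servings of lentils, x4 = servings of chicken breast, x5 = servings of cheddar.
Minimise 0.51x1 + 1.83x2 + 0.57x3 + 2.11x4 + 0.79x5 s.t.:
  3x3 ≥ 1   (vitamin C)
  269x1 + 112x2 + 216x3 + 154x4 + 147x5 ≥ 719   (calories)
  x1 ≤ 2.7
  x2 ≤ 5
  x1, x2, x3, x4, x5 ≥ 0.
The optimal basis is {pasta, lentils}; tuna, chicken breast, cheddar drop out. The vitamin C and calories requirements are met with equality.
So pasta = 2.405 servings, lentils = 0.3333 servings.
Cost = 0.51·2.405 + 0.57·0.3333 = 1.4165.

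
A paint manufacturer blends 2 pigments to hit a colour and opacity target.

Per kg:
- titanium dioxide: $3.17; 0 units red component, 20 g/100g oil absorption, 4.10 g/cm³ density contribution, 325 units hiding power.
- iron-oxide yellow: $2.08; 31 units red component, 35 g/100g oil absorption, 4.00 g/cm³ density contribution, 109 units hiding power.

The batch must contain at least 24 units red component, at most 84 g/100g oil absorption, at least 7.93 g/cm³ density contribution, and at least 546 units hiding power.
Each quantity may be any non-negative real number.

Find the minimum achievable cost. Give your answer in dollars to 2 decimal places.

$6.11

Let x1 = kg of titanium dioxide, x2 = kg of iron-oxide yellow.
min 3.17x1 + 2.08x2 s.t.:
  31x2 ≥ 24   (red component)
  20x1 + 35x2 ≤ 84   (oil absorption)
  4.1x1 + 4x2 ≥ 7.93   (density contribution)
  325x1 + 109x2 ≥ 546   (hiding power)
  x1, x2 ≥ 0.
Both inputs are positive at the optimum. Binding constraints: red component and hiding power.
Solving gives x1 = 1.42, x2 = 0.7742.
Objective = 3.17·1.42 + 2.08·0.7742 = 6.1117.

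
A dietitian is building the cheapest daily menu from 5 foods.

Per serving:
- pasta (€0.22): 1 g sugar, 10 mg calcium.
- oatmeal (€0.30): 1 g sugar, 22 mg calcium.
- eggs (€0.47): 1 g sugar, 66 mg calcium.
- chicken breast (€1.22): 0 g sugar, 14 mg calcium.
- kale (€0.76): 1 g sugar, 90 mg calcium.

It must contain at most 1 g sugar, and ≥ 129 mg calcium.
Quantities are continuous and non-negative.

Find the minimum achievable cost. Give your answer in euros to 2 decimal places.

Set it up as a linear program. Let x1 = servings of pasta, x2 = servings of oatmeal, x3 = servings of eggs, x4 = servings of chicken breast, x5 = servings of kale.
min 0.22x1 + 0.3x2 + 0.47x3 + 1.22x4 + 0.76x5 with:
  1x1 + 1x2 + 1x3 + 1x5 ≤ 1   (sugar)
  10x1 + 22x2 + 66x3 + 14x4 + 90x5 ≥ 129   (calcium)
  x1, x2, x3, x4, x5 ≥ 0.
The cheapest feasible vertex uses only chicken breast, kale; pasta, oatmeal, eggs are not used. Binding constraints: sugar and calcium.
Solving gives x4 = 2.786, x5 = 1.
Cost = 1.22·2.786 + 0.76·1 = 4.1589.

€4.16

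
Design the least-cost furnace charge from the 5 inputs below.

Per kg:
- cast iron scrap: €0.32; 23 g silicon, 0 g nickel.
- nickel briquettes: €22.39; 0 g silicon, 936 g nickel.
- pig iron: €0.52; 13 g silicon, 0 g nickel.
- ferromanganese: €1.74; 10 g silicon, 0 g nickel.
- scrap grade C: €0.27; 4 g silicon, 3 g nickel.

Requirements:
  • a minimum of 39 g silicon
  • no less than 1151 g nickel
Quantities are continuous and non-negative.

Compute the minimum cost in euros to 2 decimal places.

Let x1 = kg of cast iron scrap, x2 = kg of nickel briquettes, x3 = kg of pig iron, x4 = kg of ferromanganese, x5 = kg of scrap grade C.
Minimise 0.32x1 + 22.39x2 + 0.52x3 + 1.74x4 + 0.27x5 with:
  23x1 + 13x3 + 10x4 + 4x5 ≥ 39   (silicon)
  936x2 + 3x5 ≥ 1151   (nickel)
  x1, x2, x3, x4, x5 ≥ 0.
The minimum-cost mix takes nothing from pig iron, ferromanganese, scrap grade C — only cast iron scrap, nickel briquettes. The silicon and nickel requirements are met with equality.
Optimal quantities: cast iron scrap = 1.696 kg, nickel briquettes = 1.23 kg.
Objective = 0.32·1.696 + 22.39·1.23 = 28.0824.

€28.08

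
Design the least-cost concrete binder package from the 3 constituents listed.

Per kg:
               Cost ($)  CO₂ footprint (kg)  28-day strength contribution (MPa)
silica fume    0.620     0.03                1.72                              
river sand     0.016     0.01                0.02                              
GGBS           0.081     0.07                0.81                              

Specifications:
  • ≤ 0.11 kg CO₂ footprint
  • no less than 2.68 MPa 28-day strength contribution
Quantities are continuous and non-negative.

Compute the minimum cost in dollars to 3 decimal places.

$0.727

Treat it as an LP. Let x1 = kg of silica fume, x2 = kg of river sand, x3 = kg of GGBS.
Minimise 0.62x1 + 0.016x2 + 0.081x3 subject to:
  0.03x1 + 0.01x2 + 0.07x3 ≤ 0.11   (CO₂ footprint)
  1.72x1 + 0.02x2 + 0.81x3 ≥ 2.68   (28-day strength contribution)
  x1, x2, x3 ≥ 0.
The optimal basis is {silica fume, GGBS}; river sand drops out. The CO₂ footprint and 28-day strength contribution requirements are met with equality.
That vertex is x1 = 1.025, x3 = 1.132.
Hence cost = 0.62·1.025 + 0.081·1.132 = $0.72719.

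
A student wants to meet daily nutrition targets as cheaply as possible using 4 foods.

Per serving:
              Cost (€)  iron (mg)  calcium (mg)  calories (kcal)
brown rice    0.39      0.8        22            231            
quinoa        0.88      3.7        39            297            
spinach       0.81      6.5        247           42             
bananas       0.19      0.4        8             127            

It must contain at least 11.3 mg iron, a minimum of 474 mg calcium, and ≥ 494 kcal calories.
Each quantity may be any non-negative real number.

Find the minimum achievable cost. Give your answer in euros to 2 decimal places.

Let x1 = servings of brown rice, x2 = servings of quinoa, x3 = servings of spinach, x4 = servings of bananas.
Minimize 0.39x1 + 0.88x2 + 0.81x3 + 0.19x4 s.t.:
  0.8x1 + 3.7x2 + 6.5x3 + 0.4x4 ≥ 11.3   (iron)
  22x1 + 39x2 + 247x3 + 8x4 ≥ 474   (calcium)
  231x1 + 297x2 + 42x3 + 127x4 ≥ 494   (calories)
  x1, x2, x3, x4 ≥ 0.
At the optimum only spinach, bananas are positive (brown rice, quinoa = 0). The calcium and calories requirements are met with equality.
That vertex is x3 = 1.812, x4 = 3.29.
Objective = 0.81·1.812 + 0.19·3.29 = 2.0928.

€2.09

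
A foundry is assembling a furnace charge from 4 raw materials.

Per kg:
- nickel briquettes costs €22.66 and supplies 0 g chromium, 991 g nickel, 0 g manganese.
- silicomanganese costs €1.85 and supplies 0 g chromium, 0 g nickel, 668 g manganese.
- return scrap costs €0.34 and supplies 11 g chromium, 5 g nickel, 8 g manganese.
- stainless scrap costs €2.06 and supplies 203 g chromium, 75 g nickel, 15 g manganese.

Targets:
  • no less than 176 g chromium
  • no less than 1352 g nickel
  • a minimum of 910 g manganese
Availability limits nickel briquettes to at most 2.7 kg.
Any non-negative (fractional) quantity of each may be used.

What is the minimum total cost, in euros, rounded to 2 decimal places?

€33.70

Let x1 = kg of nickel briquettes, x2 = kg of silicomanganese, x3 = kg of return scrap, x4 = kg of stainless scrap.
Minimise 22.66x1 + 1.85x2 + 0.34x3 + 2.06x4 s.t.:
  11x3 + 203x4 ≥ 176   (chromium)
  991x1 + 5x3 + 75x4 ≥ 1352   (nickel)
  668x2 + 8x3 + 15x4 ≥ 910   (manganese)
  x1 ≤ 2.7
  x1, x2, x3, x4 ≥ 0.
The optimal basis is {nickel briquettes, silicomanganese, stainless scrap}; return scrap drops out. There the chromium, nickel, manganese constraints are tight.
That vertex is x1 = 1.2987, x2 = 1.3428, x4 = 0.867.
Total cost: 22.66·1.2987 + 1.85·1.3428 + 2.06·0.867 = 33.6987.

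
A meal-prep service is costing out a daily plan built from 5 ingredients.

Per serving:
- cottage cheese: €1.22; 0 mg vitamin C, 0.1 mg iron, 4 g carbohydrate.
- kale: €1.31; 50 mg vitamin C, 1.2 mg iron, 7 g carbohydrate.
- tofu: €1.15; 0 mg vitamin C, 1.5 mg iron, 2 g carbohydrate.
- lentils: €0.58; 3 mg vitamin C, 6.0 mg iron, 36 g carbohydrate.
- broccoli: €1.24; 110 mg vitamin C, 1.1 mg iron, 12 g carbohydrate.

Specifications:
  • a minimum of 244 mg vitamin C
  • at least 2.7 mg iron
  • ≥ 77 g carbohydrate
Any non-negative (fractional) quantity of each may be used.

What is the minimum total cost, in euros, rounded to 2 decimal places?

Set it up as a linear program. Let x1 = servings of cottage cheese, x2 = servings of kale, x3 = servings of tofu, x4 = servings of lentils, x5 = servings of broccoli.
min 1.22x1 + 1.31x2 + 1.15x3 + 0.58x4 + 1.24x5 with:
  50x2 + 3x4 + 110x5 ≥ 244   (vitamin C)
  0.1x1 + 1.2x2 + 1.5x3 + 6x4 + 1.1x5 ≥ 2.7   (iron)
  4x1 + 7x2 + 2x3 + 36x4 + 12x5 ≥ 77   (carbohydrate)
  x1, x2, x3, x4, x5 ≥ 0.
At the optimum only lentils, broccoli are positive (cottage cheese, kale, tofu = 0). The vitamin C and carbohydrate requirements are met with equality.
Optimal quantities: lentils = 1.412 servings, broccoli = 2.18 servings.
Total cost: 0.58·1.412 + 1.24·2.18 = 3.5222.

€3.52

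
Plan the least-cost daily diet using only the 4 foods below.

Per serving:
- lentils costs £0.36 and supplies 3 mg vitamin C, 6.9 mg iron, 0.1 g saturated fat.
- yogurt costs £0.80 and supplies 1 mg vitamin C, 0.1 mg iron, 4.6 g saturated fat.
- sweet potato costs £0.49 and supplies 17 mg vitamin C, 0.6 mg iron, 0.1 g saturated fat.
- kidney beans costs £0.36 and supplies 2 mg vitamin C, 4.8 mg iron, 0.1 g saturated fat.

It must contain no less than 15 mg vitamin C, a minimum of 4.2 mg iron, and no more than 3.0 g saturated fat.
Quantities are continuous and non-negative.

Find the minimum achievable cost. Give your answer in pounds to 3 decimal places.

£0.580

This is a linear program. Let x1 = servings of lentils, x2 = servings of yogurt, x3 = servings of sweet potato, x4 = servings of kidney beans.
Minimize 0.36x1 + 0.8x2 + 0.49x3 + 0.36x4 subject to:
  3x1 + 1x2 + 17x3 + 2x4 ≥ 15   (vitamin C)
  6.9x1 + 0.1x2 + 0.6x3 + 4.8x4 ≥ 4.2   (iron)
  0.1x1 + 4.6x2 + 0.1x3 + 0.1x4 ≤ 3   (saturated fat)
  x1, x2, x3, x4 ≥ 0.
The cheapest feasible vertex uses only lentils, sweet potato; yogurt, kidney beans are not used. Binding constraints: vitamin C and iron.
Optimal quantities: lentils = 0.5403 servings, sweet potato = 0.787 servings.
Hence cost = 0.36·0.5403 + 0.49·0.787 = £0.58014.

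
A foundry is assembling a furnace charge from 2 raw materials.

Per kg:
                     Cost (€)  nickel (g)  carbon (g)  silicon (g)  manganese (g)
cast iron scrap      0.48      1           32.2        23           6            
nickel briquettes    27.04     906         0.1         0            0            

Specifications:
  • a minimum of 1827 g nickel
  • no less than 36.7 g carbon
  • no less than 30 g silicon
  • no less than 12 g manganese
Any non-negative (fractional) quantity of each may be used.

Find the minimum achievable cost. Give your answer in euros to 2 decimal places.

Treat it as an LP. Let x1 = kg of cast iron scrap, x2 = kg of nickel briquettes.
Minimise 0.48x1 + 27.04x2 with:
  1x1 + 906x2 ≥ 1827   (nickel)
  32.2x1 + 0.1x2 ≥ 36.7   (carbon)
  23x1 ≥ 30   (silicon)
  6x1 ≥ 12   (manganese)
  x1, x2 ≥ 0.
Both inputs are positive at the optimum. There the nickel and manganese constraints are tight.
Solving gives x1 = 2, x2 = 2.0143.
Objective = 0.48·2 + 27.04·2.0143 = 55.4267.

€55.43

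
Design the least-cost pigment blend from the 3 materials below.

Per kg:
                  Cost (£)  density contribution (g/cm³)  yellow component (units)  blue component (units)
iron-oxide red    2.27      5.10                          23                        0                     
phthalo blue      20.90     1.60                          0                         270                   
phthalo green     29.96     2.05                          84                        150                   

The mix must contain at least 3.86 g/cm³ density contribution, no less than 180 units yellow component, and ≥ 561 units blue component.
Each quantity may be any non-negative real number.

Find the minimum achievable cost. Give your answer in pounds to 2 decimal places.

£61.19

Let x1 = kg of iron-oxide red, x2 = kg of phthalo blue, x3 = kg of phthalo green.
Minimize 2.27x1 + 20.9x2 + 29.96x3 s.t.:
  5.1x1 + 1.6x2 + 2.05x3 ≥ 3.86   (density contribution)
  23x1 + 84x3 ≥ 180   (yellow component)
  270x2 + 150x3 ≥ 561   (blue component)
  x1, x2, x3 ≥ 0.
The cheapest feasible vertex uses only iron-oxide red, phthalo blue; phthalo green is not used. There the yellow component and blue component constraints are tight.
Solving gives x1 = 7.8261, x2 = 2.0778.
Hence cost = 2.27·7.8261 + 20.9·2.0778 = £61.1913.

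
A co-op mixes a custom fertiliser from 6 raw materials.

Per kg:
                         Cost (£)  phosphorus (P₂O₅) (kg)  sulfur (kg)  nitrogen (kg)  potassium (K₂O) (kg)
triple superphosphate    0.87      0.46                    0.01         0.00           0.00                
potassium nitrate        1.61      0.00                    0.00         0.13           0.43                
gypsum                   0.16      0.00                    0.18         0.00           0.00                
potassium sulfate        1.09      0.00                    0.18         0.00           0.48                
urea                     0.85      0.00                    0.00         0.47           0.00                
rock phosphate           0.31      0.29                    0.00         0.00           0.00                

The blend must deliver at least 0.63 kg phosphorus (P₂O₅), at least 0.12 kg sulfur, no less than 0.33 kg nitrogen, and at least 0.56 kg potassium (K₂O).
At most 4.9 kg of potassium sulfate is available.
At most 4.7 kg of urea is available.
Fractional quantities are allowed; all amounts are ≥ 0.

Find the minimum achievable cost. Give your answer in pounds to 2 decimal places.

Let x1 = kg of triple superphosphate, x2 = kg of potassium nitrate, x3 = kg of gypsum, x4 = kg of potassium sulfate, x5 = kg of urea, x6 = kg of rock phosphate.
min 0.87x1 + 1.61x2 + 0.16x3 + 1.09x4 + 0.85x5 + 0.31x6 with:
  0.46x1 + 0.29x6 ≥ 0.63   (phosphorus (P₂O₅))
  0.01x1 + 0.18x3 + 0.18x4 ≥ 0.12   (sulfur)
  0.13x2 + 0.47x5 ≥ 0.33   (nitrogen)
  0.43x2 + 0.48x4 ≥ 0.56   (potassium (K₂O))
  x4 ≤ 4.9
  x5 ≤ 4.7
  x1, x2, x3, x4, x5, x6 ≥ 0.
The minimum-cost mix takes nothing from triple superphosphate, potassium nitrate, gypsum — only potassium sulfate, urea, rock phosphate. Binding constraints: phosphorus (P₂O₅), nitrogen, potassium (K₂O).
Solving gives x4 = 1.167, x5 = 0.7021, x6 = 2.172.
Hence cost = 1.09·1.167 + 0.85·0.7021 + 0.31·2.172 = £2.5421.

£2.54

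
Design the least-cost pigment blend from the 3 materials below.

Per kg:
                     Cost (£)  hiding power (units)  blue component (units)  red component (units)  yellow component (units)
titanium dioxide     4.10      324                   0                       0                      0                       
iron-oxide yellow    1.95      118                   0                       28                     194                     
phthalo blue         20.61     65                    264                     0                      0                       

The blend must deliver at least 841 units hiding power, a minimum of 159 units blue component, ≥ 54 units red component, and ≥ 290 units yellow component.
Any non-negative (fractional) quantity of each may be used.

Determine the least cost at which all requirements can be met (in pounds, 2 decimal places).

£23.44

Let x1 = kg of titanium dioxide, x2 = kg of iron-oxide yellow, x3 = kg of phthalo blue.
Minimize 4.1x1 + 1.95x2 + 20.61x3 s.t.:
  324x1 + 118x2 + 65x3 ≥ 841   (hiding power)
  264x3 ≥ 159   (blue component)
  28x2 ≥ 54   (red component)
  194x2 ≥ 290   (yellow component)
  x1, x2, x3 ≥ 0.
All 3 inputs are positive at the optimum. The hiding power, blue component, red component requirements are met with equality.
Solving gives x1 = 1.772, x2 = 1.929, x3 = 0.6023.
Total cost: 4.1·1.772 + 1.95·1.929 + 20.61·0.6023 = 23.4402.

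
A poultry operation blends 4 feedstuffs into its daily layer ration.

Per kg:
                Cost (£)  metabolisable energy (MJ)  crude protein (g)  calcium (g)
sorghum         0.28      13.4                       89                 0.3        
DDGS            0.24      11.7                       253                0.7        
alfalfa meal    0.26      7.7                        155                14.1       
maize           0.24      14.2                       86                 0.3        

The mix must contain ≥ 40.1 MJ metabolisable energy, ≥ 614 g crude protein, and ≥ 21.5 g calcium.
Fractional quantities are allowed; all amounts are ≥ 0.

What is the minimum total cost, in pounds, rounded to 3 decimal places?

This is a linear program. Let x1 = kg of sorghum, x2 = kg of DDGS, x3 = kg of alfalfa meal, x4 = kg of maize.
Minimise 0.28x1 + 0.24x2 + 0.26x3 + 0.24x4 with:
  13.4x1 + 11.7x2 + 7.7x3 + 14.2x4 ≥ 40.1   (metabolisable energy)
  89x1 + 253x2 + 155x3 + 86x4 ≥ 614   (crude protein)
  0.3x1 + 0.7x2 + 14.1x3 + 0.3x4 ≥ 21.5   (calcium)
  x1, x2, x3, x4 ≥ 0.
The minimum-cost mix takes nothing from sorghum — only DDGS, alfalfa meal, maize. There the metabolisable energy, crude protein, calcium constraints are tight.
Solving gives x2 = 1.179, x3 = 1.444, x4 = 1.07.
Cost = 0.24·1.179 + 0.26·1.444 + 0.24·1.07 = 0.91520.

£0.915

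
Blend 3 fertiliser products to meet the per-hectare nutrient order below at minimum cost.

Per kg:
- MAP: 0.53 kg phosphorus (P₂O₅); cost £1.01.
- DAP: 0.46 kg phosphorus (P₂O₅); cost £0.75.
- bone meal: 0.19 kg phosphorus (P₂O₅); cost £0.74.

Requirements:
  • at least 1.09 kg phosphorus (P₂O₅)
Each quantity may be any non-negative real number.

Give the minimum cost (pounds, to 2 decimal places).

Treat it as an LP. Let x1 = kg of MAP, x2 = kg of DAP, x3 = kg of bone meal.
Minimize 1.01x1 + 0.75x2 + 0.74x3 with:
  0.53x1 + 0.46x2 + 0.19x3 ≥ 1.09   (phosphorus (P₂O₅))
  x1, x2, x3 ≥ 0.
The cheapest feasible vertex uses only DAP; MAP, bone meal are not used. The phosphorus (P₂O₅) requirement is met with equality.
Solving gives x2 = 2.37.
Total cost: 0.75·2.37 = 1.7775.

£1.78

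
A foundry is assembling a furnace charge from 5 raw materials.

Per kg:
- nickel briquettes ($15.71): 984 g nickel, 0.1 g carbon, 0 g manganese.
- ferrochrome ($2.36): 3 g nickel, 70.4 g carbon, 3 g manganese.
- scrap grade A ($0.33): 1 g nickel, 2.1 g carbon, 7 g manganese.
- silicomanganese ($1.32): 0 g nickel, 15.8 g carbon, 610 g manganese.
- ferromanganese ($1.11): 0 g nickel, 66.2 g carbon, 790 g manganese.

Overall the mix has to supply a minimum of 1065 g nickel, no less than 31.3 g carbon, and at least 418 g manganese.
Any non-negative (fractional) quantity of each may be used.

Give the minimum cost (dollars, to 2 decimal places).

$17.59

Let x1 = kg of nickel briquettes, x2 = kg of ferrochrome, x3 = kg of scrap grade A, x4 = kg of silicomanganese, x5 = kg of ferromanganese.
Minimise 15.71x1 + 2.36x2 + 0.33x3 + 1.32x4 + 1.11x5 with:
  984x1 + 3x2 + 1x3 ≥ 1065   (nickel)
  0.1x1 + 70.4x2 + 2.1x3 + 15.8x4 + 66.2x5 ≥ 31.3   (carbon)
  3x2 + 7x3 + 610x4 + 790x5 ≥ 418   (manganese)
  x1, x2, x3, x4, x5 ≥ 0.
The optimal basis is {nickel briquettes, ferromanganese}; ferrochrome, scrap grade A, silicomanganese drop out. Binding constraints: nickel and manganese.
Solving gives x1 = 1.082, x5 = 0.5291.
Cost = 15.71·1.082 + 1.11·0.5291 = 17.5855.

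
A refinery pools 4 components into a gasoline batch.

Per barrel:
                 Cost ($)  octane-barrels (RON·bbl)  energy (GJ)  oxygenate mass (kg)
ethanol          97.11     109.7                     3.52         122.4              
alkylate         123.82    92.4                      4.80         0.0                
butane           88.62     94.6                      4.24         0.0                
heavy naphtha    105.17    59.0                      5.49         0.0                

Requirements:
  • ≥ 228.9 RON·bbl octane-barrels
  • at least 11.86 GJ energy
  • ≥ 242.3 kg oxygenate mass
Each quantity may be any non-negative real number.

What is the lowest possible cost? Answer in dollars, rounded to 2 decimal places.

This is a linear program. Let x1 = barrels of ethanol, x2 = barrels of alkylate, x3 = barrels of butane, x4 = barrels of heavy naphtha.
Minimize 97.11x1 + 123.82x2 + 88.62x3 + 105.17x4 with:
  109.7x1 + 92.4x2 + 94.6x3 + 59x4 ≥ 228.9   (octane-barrels)
  3.52x1 + 4.8x2 + 4.24x3 + 5.49x4 ≥ 11.86   (energy)
  122.4x1 ≥ 242.3   (oxygenate mass)
  x1, x2, x3, x4 ≥ 0.
At the optimum only ethanol, heavy naphtha are positive (alkylate, butane = 0). There the energy and oxygenate mass constraints are tight.
Solving gives x1 = 1.9796, x4 = 0.89106.
Cost = 97.11·1.9796 + 105.17·0.89106 = 285.9517.

$285.95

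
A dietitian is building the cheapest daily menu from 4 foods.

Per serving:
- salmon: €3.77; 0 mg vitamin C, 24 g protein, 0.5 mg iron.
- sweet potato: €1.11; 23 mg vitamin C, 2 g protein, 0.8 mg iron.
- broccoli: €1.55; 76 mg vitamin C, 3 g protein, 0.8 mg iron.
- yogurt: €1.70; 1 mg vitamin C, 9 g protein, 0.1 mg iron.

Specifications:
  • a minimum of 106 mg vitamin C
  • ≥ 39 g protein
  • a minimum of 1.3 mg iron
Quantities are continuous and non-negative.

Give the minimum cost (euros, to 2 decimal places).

Let x1 = servings of salmon, x2 = servings of sweet potato, x3 = servings of broccoli, x4 = servings of yogurt.
Minimise 3.77x1 + 1.11x2 + 1.55x3 + 1.7x4 s.t.:
  23x2 + 76x3 + 1x4 ≥ 106   (vitamin C)
  24x1 + 2x2 + 3x3 + 9x4 ≥ 39   (protein)
  0.5x1 + 0.8x2 + 0.8x3 + 0.1x4 ≥ 1.3   (iron)
  x1, x2, x3, x4 ≥ 0.
The optimal basis is {salmon, broccoli}; sweet potato, yogurt drop out. Binding constraints: vitamin C and protein.
So salmon = 1.451 servings, broccoli = 1.395 servings.
Hence cost = 3.77·1.451 + 1.55·1.395 = €7.6325.

€7.63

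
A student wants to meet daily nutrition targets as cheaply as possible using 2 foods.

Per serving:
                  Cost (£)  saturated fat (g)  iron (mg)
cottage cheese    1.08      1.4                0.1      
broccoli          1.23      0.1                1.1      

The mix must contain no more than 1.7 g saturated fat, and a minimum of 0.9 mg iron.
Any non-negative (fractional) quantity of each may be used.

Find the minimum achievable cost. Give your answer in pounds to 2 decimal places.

Treat it as an LP. Let x1 = servings of cottage cheese, x2 = servings of broccoli.
Minimise 1.08x1 + 1.23x2 subject to:
  1.4x1 + 0.1x2 ≤ 1.7   (saturated fat)
  0.1x1 + 1.1x2 ≥ 0.9   (iron)
  x1, x2 ≥ 0.
The minimum-cost mix takes nothing from cottage cheese — only broccoli. The iron requirement is met with equality.
Optimal quantities: broccoli = 0.8182 servings.
Total cost: 1.23·0.8182 = 1.0064.

£1.01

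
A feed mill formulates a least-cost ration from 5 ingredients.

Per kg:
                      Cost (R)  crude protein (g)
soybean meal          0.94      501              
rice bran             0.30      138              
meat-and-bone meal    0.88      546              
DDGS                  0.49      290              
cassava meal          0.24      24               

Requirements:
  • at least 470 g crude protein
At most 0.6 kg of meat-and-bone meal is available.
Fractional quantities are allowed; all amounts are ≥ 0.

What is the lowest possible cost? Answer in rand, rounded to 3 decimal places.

R0.769

Let x1 = kg of soybean meal, x2 = kg of rice bran, x3 = kg of meat-and-bone meal, x4 = kg of DDGS, x5 = kg of cassava meal.
Minimize 0.94x1 + 0.3x2 + 0.88x3 + 0.49x4 + 0.24x5 subject to:
  501x1 + 138x2 + 546x3 + 290x4 + 24x5 ≥ 470   (crude protein)
  x3 ≤ 0.6
  x1, x2, x3, x4, x5 ≥ 0.
The minimum-cost mix takes nothing from soybean meal, rice bran, cassava meal — only meat-and-bone meal, DDGS. Binding constraints: crude protein and the meat-and-bone meal cap.
That vertex is x3 = 0.6, x4 = 0.491.
Cost = 0.88·0.6 + 0.49·0.491 = 0.76859.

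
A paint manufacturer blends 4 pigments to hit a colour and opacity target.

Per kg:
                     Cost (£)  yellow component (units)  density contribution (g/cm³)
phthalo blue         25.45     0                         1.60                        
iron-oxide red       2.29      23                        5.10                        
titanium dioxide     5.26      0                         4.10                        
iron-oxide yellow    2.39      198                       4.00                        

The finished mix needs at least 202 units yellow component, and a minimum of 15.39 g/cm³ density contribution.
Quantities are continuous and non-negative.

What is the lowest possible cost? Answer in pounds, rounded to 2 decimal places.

Let x1 = kg of phthalo blue, x2 = kg of iron-oxide red, x3 = kg of titanium dioxide, x4 = kg of iron-oxide yellow.
Minimise 25.45x1 + 2.29x2 + 5.26x3 + 2.39x4 with:
  23x2 + 198x4 ≥ 202   (yellow component)
  1.6x1 + 5.1x2 + 4.1x3 + 4x4 ≥ 15.39   (density contribution)
  x1, x2, x3, x4 ≥ 0.
The cheapest feasible vertex uses only iron-oxide red, iron-oxide yellow; phthalo blue, titanium dioxide are not used. Binding constraints: yellow component and density contribution.
That vertex is x2 = 2.44, x4 = 0.7368.
Hence cost = 2.29·2.44 + 2.39·0.7368 = £7.3486.

£7.35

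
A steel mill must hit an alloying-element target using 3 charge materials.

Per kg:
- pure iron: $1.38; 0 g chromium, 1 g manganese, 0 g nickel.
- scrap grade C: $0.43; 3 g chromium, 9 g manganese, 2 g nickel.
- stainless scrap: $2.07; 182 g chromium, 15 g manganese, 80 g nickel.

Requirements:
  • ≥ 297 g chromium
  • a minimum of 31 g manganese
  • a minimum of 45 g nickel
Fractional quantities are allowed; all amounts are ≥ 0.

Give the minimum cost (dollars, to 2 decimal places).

$3.67

Let x1 = kg of pure iron, x2 = kg of scrap grade C, x3 = kg of stainless scrap.
Minimize 1.38x1 + 0.43x2 + 2.07x3 subject to:
  3x2 + 182x3 ≥ 297   (chromium)
  1x1 + 9x2 + 15x3 ≥ 31   (manganese)
  2x2 + 80x3 ≥ 45   (nickel)
  x1, x2, x3 ≥ 0.
At the optimum only scrap grade C, stainless scrap are positive (pure iron = 0). The chromium and manganese requirements are met with equality.
So scrap grade C = 0.7451 kg, stainless scrap = 1.62 kg.
Total cost: 0.43·0.7451 + 2.07·1.62 = 3.6738.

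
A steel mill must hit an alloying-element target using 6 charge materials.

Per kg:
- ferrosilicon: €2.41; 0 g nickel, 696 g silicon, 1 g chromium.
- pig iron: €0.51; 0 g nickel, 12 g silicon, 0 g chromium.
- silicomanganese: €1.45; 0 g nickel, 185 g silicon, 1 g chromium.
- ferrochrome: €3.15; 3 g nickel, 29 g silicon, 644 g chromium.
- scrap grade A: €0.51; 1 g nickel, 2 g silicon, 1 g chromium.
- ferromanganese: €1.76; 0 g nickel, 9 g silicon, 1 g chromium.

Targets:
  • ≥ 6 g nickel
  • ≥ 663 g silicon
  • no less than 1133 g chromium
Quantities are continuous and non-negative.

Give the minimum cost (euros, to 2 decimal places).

Let x1 = kg of ferrosilicon, x2 = kg of pig iron, x3 = kg of silicomanganese, x4 = kg of ferrochrome, x5 = kg of scrap grade A, x6 = kg of ferromanganese.
Minimise 2.41x1 + 0.51x2 + 1.45x3 + 3.15x4 + 0.51x5 + 1.76x6 subject to:
  3x4 + 1x5 ≥ 6   (nickel)
  696x1 + 12x2 + 185x3 + 29x4 + 2x5 + 9x6 ≥ 663   (silicon)
  1x1 + 1x3 + 644x4 + 1x5 + 1x6 ≥ 1133   (chromium)
  x1, x2, x3, x4, x5, x6 ≥ 0.
The minimum-cost mix takes nothing from pig iron, silicomanganese, ferromanganese — only ferrosilicon, ferrochrome, scrap grade A. The nickel, silicon, chromium requirements are met with equality.
That vertex is x1 = 0.8773, x4 = 1.757, x5 = 0.7295.
Objective = 2.41·0.8773 + 3.15·1.757 + 0.51·0.7295 = 8.0209.

€8.02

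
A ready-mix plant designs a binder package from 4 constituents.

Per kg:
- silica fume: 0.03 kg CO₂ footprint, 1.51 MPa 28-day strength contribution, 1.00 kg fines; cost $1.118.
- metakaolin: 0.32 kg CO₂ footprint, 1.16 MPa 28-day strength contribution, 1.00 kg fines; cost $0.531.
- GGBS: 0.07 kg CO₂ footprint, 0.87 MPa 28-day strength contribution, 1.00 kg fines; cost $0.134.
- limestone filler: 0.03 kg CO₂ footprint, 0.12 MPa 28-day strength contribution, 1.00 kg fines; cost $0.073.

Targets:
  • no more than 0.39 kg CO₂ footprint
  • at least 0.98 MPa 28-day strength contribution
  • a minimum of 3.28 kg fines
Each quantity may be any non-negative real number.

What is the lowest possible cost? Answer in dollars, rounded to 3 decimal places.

Let x1 = kg of silica fume, x2 = kg of metakaolin, x3 = kg of GGBS, x4 = kg of limestone filler.
min 1.118x1 + 0.531x2 + 0.134x3 + 0.073x4 subject to:
  0.03x1 + 0.32x2 + 0.07x3 + 0.03x4 ≤ 0.39   (CO₂ footprint)
  1.51x1 + 1.16x2 + 0.87x3 + 0.12x4 ≥ 0.98   (28-day strength contribution)
  1x1 + 1x2 + 1x3 + 1x4 ≥ 3.28   (fines)
  x1, x2, x3, x4 ≥ 0.
The cheapest feasible vertex uses only GGBS, limestone filler; silica fume, metakaolin are not used. The 28-day strength contribution and fines requirements are met with equality.
So GGBS = 0.7819 kg, limestone filler = 2.498 kg.
Objective = 0.134·0.7819 + 0.073·2.498 = 0.28713.

$0.287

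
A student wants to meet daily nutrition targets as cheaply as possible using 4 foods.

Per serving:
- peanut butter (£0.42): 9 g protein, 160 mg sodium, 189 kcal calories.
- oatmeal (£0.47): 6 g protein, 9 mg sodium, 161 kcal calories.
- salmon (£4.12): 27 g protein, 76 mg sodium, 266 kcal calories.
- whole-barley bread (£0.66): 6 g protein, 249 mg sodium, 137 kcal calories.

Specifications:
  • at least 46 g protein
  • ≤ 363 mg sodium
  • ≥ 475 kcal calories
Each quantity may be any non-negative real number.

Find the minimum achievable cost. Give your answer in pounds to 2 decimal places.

Treat it as an LP. Let x1 = servings of peanut butter, x2 = servings of oatmeal, x3 = servings of salmon, x4 = servings of whole-barley bread.
Minimize 0.42x1 + 0.47x2 + 4.12x3 + 0.66x4 with:
  9x1 + 6x2 + 27x3 + 6x4 ≥ 46   (protein)
  160x1 + 9x2 + 76x3 + 249x4 ≤ 363   (sodium)
  189x1 + 161x2 + 266x3 + 137x4 ≥ 475   (calories)
  x1, x2, x3, x4 ≥ 0.
The optimal basis is {peanut butter, oatmeal}; salmon, whole-barley bread drop out. There the protein and sodium constraints are tight.
Solving gives x1 = 2.007, x2 = 4.656.
Total cost: 0.42·2.007 + 0.47·4.656 = 3.0313.

£3.03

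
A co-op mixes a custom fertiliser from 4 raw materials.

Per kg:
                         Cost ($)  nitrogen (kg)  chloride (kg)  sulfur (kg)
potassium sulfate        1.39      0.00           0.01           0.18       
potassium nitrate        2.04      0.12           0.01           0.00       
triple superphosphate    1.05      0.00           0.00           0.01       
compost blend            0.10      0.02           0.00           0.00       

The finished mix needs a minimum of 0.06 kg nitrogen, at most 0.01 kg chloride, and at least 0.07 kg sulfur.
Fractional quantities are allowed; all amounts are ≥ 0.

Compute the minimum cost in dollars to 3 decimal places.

$0.841

Set it up as a linear program. Let x1 = kg of potassium sulfate, x2 = kg of potassium nitrate, x3 = kg of triple superphosphate, x4 = kg of compost blend.
Minimize 1.39x1 + 2.04x2 + 1.05x3 + 0.1x4 with:
  0.12x2 + 0.02x4 ≥ 0.06   (nitrogen)
  0.01x1 + 0.01x2 ≤ 0.01   (chloride)
  0.18x1 + 0.01x3 ≥ 0.07   (sulfur)
  x1, x2, x3, x4 ≥ 0.
The cheapest feasible vertex uses only potassium sulfate, compost blend; potassium nitrate, triple superphosphate are not used. Binding constraints: nitrogen and sulfur.
That vertex is x1 = 0.3889, x4 = 3.
Objective = 1.39·0.3889 + 0.1·3 = 0.84057.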